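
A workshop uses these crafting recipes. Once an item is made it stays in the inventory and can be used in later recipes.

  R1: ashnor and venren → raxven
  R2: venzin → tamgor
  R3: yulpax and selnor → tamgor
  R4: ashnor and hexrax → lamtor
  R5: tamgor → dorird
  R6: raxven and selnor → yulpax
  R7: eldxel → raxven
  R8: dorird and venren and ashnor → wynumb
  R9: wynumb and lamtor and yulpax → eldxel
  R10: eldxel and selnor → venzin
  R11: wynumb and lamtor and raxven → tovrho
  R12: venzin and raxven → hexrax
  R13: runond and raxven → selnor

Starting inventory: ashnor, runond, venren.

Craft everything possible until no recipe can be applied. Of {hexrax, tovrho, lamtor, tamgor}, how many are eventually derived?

1

Using R1, ashnor and venren make raxven.
runond and raxven → selnor (R13).
Using R6, raxven and selnor make yulpax.
Using R3, yulpax and selnor make tamgor.
hexrax would need venzin and raxven (R12), but venzin is never obtained.
tovrho would need wynumb, lamtor, and raxven (R11), but lamtor is never obtained.
lamtor would need ashnor and hexrax (R4), but hexrax is never obtained.
tamgor: reached.
Reached: tamgor — 1 of the 4.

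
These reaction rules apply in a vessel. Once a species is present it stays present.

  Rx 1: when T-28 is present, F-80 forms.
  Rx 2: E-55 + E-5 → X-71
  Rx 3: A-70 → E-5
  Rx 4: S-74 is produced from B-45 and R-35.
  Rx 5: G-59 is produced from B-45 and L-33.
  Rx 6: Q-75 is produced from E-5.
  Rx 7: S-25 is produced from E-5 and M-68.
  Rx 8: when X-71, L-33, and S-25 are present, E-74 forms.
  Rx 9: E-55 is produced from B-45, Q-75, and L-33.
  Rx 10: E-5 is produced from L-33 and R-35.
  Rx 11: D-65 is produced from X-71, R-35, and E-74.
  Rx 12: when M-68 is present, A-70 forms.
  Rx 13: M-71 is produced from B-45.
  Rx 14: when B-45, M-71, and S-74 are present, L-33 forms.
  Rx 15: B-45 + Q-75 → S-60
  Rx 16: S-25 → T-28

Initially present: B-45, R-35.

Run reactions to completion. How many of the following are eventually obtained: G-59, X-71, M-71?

3

B-45 and R-35 present → S-74 forms (Rx 4).
B-45 present → M-71 forms (Rx 13).
B-45, M-71, and S-74 present → L-33 forms (Rx 14).
B-45 and L-33 present → G-59 forms (Rx 5).
L-33 and R-35 present → E-5 forms (Rx 10).
E-5 present → Q-75 forms (Rx 6).
B-45, Q-75, and L-33 present → E-55 forms (Rx 9).
E-55 and E-5 present → X-71 forms (Rx 2).
G-59: reached.
X-71: reached.
M-71: reached.
All 3 are reached.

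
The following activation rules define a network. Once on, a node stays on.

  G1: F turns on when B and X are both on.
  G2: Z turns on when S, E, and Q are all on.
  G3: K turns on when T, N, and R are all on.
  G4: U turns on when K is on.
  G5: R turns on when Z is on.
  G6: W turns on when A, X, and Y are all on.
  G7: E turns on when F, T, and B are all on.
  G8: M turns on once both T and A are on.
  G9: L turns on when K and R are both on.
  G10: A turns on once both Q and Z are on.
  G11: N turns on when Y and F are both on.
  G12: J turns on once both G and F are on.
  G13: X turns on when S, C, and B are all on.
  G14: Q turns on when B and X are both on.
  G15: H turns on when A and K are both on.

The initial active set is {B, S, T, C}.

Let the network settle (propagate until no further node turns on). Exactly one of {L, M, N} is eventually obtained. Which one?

M

G13: S, C, and B on → X on.
B and X are on, so Q turns on (G14).
B and X are on, so F turns on (G1).
F, T, and B are on, so E turns on (G7).
G2: S, E, and Q on → Z on.
Q and Z are on, so A turns on (G10).
T and A are on, so M turns on (G8).
L would need K and R (G9), but K never turns on. N would need Y and F (G11), but Y never turns on.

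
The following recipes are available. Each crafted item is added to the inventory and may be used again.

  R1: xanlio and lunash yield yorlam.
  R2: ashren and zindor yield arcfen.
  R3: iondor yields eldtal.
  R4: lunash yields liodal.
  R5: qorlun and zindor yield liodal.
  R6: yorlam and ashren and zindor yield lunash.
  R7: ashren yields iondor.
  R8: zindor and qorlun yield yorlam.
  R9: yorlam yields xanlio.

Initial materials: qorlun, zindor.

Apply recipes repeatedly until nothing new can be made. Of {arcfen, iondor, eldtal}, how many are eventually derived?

arcfen would need ashren and zindor (R2), but ashren is never obtained.
iondor would need ashren (R7), but ashren is never obtained.
eldtal would need iondor (R3), but iondor is never obtained.
None of the 3 are reached.

0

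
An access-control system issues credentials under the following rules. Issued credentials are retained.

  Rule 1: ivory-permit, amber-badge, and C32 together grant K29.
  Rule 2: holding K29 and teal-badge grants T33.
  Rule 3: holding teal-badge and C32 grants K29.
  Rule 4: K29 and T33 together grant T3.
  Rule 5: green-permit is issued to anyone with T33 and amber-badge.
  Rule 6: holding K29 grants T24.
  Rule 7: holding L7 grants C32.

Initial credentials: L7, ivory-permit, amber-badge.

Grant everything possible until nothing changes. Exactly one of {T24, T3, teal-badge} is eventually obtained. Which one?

Holding L7 grants C32 (Rule 7).
Holding ivory-permit, amber-badge, and C32 grants K29 (Rule 1).
Holding K29 grants T24 (Rule 6).
T3 would need K29 and T33 (Rule 4), but T33 is never granted. No rule produces teal-badge, and it is not given.

T24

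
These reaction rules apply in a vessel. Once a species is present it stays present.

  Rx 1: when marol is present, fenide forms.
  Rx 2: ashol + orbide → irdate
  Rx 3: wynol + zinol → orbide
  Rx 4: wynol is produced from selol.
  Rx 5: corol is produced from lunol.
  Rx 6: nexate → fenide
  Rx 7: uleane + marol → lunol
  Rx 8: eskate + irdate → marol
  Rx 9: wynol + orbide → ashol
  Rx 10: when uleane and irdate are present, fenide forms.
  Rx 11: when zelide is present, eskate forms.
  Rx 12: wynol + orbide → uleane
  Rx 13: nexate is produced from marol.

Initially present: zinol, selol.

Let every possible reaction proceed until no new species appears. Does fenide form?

Yes

selol present → wynol forms (Rx 4).
wynol and zinol present → orbide forms (Rx 3).
wynol and orbide present → uleane forms (Rx 12).
wynol and orbide present → ashol forms (Rx 9).
ashol and orbide present → irdate forms (Rx 2).
uleane and irdate present → fenide forms (Rx 10).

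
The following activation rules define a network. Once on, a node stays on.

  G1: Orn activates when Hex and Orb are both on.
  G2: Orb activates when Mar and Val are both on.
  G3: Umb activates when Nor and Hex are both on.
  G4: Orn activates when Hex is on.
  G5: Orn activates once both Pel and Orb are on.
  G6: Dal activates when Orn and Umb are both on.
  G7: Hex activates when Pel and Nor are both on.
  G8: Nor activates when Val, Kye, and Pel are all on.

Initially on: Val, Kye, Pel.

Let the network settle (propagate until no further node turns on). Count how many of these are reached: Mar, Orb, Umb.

G8: Val, Kye, and Pel on → Nor on.
G7: Pel and Nor on → Hex on.
Nor and Hex are on, so Umb activates (G3).
No rule produces Mar, and it is not given.
Orb would need Mar and Val (G2), but Mar never turns on.
Umb: reached.
Reached: Umb — 1 of the 3.

1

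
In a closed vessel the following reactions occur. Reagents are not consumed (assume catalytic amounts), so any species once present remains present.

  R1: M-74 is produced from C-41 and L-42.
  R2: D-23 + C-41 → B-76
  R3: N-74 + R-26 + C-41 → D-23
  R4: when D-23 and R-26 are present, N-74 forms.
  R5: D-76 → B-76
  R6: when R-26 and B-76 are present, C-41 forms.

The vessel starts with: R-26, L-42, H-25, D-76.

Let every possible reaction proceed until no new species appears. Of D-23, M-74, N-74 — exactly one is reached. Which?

M-74

D-76 present → B-76 forms (R5).
R-26 and B-76 present → C-41 forms (R6).
C-41 and L-42 present → M-74 forms (R1).
N-74 would need D-23 and R-26 (R4), but D-23 never forms. D-23 would need N-74, R-26, and C-41 (R3), but N-74 never forms.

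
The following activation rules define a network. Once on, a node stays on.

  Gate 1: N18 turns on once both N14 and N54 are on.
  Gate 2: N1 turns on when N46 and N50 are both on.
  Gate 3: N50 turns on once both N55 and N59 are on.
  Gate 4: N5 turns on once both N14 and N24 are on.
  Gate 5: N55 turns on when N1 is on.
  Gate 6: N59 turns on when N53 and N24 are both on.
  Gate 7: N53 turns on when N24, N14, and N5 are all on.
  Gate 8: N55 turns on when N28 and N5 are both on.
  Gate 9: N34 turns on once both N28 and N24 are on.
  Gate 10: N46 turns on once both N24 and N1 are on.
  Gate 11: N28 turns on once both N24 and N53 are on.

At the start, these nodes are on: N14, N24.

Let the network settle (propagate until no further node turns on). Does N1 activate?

No

N1 would need N46 and N50 (Gate 2), but N46 never turns on.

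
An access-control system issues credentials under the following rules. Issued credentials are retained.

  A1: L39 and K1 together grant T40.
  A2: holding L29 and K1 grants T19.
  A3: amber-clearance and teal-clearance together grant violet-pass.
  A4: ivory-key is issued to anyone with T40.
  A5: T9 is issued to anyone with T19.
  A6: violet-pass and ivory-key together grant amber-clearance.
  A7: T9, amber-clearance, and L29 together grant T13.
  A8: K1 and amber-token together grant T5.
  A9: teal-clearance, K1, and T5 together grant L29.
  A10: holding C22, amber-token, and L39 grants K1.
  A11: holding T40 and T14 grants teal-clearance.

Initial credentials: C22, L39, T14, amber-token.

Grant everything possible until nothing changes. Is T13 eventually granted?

No

T13 would need T9, amber-clearance, and L29 (A7), but amber-clearance is never granted.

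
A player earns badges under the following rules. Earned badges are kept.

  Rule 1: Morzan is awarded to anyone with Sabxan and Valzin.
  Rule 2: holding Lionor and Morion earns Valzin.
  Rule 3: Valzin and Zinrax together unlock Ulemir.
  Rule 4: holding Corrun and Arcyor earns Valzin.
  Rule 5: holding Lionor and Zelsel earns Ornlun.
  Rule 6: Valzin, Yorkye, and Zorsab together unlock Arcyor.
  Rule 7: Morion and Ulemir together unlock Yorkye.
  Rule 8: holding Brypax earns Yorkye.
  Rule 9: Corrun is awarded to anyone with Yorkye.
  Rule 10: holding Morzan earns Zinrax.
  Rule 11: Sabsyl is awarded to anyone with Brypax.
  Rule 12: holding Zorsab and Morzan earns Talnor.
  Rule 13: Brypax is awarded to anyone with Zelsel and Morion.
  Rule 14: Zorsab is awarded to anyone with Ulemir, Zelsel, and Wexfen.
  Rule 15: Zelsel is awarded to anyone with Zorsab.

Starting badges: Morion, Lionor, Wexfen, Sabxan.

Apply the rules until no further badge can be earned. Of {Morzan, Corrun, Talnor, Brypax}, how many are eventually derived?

With Lionor and Morion, Valzin is earned (Rule 2).
With Sabxan and Valzin, Morzan is earned (Rule 1).
With Morzan, Zinrax is earned (Rule 10).
With Valzin and Zinrax, Ulemir is earned (Rule 3).
With Morion and Ulemir, Yorkye is earned (Rule 7).
With Yorkye, Corrun is earned (Rule 9).
Morzan: reached.
Corrun: reached.
Talnor would need Zorsab and Morzan (Rule 12), but Zorsab is never earned.
Brypax would need Zelsel and Morion (Rule 13), but Zelsel is never earned.
Reached: Morzan and Corrun — 2 of the 4.

2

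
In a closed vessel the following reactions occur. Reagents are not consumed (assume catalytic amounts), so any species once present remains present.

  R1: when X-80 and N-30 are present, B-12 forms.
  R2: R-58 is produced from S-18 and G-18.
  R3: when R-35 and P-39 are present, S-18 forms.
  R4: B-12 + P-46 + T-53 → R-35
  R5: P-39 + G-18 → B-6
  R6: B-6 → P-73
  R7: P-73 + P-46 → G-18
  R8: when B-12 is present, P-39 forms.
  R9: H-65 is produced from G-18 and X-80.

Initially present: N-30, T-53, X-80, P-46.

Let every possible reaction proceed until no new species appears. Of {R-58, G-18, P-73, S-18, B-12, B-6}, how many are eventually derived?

X-80 and N-30 present → B-12 forms (R1).
B-12 present → P-39 forms (R8).
B-12, P-46, and T-53 present → R-35 forms (R4).
R-35 and P-39 present → S-18 forms (R3).
R-58 would need S-18 and G-18 (R2), but G-18 never forms.
G-18 would need P-73 and P-46 (R7), but P-73 never forms.
P-73 would need B-6 (R6), but B-6 never forms.
S-18: reached.
B-12: reached.
B-6 would need P-39 and G-18 (R5), but G-18 never forms.
Reached: S-18 and B-12 — 2 of the 6.

2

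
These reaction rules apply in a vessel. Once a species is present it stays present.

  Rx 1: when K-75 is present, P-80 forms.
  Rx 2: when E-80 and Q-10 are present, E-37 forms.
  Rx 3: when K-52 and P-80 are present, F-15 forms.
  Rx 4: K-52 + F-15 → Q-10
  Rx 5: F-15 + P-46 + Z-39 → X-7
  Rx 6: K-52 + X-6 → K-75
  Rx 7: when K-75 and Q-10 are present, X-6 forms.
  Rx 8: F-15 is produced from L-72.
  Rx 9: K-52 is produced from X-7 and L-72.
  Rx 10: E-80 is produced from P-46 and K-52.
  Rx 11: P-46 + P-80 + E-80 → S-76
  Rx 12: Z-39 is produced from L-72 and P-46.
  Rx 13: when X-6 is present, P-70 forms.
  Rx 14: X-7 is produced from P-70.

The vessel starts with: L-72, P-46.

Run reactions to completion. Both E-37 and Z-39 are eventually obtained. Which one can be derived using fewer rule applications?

Z-39: L-72 and P-46 present → Z-39 forms (Rx 12). [1 rule application]
E-37: L-72 and P-46 present → Z-39 forms (Rx 12). L-72 present → F-15 forms (Rx 8). F-15, P-46, and Z-39 present → X-7 forms (Rx 5). X-7 and L-72 present → K-52 forms (Rx 9). P-46 and K-52 present → E-80 forms (Rx 10). K-52 and F-15 present → Q-10 forms (Rx 4). E-80 and Q-10 present → E-37 forms (Rx 2). [7 rule applications]
Z-39 needs fewer.

Z-39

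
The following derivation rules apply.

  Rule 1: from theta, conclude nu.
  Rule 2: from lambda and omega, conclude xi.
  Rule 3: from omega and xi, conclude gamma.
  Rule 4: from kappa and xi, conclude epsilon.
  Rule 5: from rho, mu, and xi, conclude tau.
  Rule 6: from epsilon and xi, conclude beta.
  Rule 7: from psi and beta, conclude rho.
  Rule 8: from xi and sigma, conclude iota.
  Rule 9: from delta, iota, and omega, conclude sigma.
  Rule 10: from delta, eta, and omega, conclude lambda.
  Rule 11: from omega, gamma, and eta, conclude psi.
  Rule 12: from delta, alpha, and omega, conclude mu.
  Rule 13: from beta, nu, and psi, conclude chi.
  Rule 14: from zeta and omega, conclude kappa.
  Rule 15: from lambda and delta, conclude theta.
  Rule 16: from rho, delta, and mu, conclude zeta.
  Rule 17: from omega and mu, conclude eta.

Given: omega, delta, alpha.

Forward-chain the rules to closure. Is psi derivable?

Yes

From delta, alpha, and omega, Rule 12 gives mu.
omega and mu hold, so eta follows (Rule 17).
From delta, eta, and omega, Rule 10 gives lambda.
lambda and omega hold, so xi follows (Rule 2).
From omega and xi, Rule 3 gives gamma.
From omega, gamma, and eta, Rule 11 gives psi.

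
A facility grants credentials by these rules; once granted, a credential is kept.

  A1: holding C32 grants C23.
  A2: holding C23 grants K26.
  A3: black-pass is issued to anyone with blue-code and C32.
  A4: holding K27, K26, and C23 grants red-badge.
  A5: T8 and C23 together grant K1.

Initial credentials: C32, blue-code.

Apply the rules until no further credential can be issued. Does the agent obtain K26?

Yes

Holding C32 grants C23 (A1).
Holding C23 grants K26 (A2).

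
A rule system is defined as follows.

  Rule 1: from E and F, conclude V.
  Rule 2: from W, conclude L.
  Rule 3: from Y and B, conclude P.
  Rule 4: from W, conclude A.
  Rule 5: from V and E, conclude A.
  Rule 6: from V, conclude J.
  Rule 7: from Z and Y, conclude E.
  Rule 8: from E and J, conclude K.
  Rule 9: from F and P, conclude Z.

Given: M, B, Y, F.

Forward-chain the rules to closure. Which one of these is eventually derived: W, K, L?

K

From Y and B, Rule 3 gives P.
From F and P, Rule 9 gives Z.
Z and Y hold, so E follows (Rule 7).
E and F hold, so V follows (Rule 1).
V holds, so J follows (Rule 6).
E and J hold, so K follows (Rule 8).
L would need W (Rule 2), but W is never established. No rule produces W, and it is not given.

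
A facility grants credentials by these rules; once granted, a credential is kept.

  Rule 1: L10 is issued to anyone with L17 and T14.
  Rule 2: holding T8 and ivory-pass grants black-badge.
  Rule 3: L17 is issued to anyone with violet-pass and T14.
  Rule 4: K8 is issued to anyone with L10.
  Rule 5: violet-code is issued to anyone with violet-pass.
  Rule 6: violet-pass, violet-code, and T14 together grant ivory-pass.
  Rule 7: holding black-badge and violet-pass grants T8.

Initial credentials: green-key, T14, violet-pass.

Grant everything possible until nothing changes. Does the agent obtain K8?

Yes

Holding violet-pass and T14 grants L17 (Rule 3).
Holding L17 and T14 grants L10 (Rule 1).
Holding L10 grants K8 (Rule 4).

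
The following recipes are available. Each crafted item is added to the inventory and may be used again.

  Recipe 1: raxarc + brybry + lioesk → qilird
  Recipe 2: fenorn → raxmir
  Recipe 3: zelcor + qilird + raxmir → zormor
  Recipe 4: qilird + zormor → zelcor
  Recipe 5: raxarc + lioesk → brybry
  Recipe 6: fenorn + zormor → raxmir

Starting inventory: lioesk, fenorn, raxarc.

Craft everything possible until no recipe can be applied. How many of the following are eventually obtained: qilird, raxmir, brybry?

raxarc + lioesk → brybry (Recipe 5).
Using Recipe 2, fenorn makes raxmir.
raxarc + brybry + lioesk → qilird (Recipe 1).
qilird: reached.
raxmir: reached.
brybry: reached.
All 3 are reached.

3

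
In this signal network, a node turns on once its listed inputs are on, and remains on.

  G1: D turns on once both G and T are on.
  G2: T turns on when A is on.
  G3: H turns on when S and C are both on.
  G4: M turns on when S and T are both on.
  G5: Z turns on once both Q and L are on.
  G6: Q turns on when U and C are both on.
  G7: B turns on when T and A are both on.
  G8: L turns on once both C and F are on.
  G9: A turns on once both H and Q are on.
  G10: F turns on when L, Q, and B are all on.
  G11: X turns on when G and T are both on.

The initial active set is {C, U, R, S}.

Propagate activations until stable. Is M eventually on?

Yes

G6: U and C on → Q on.
G3: S and C on → H on.
G9: H and Q on → A on.
G2: A on → T on.
S and T are on, so M turns on (G4).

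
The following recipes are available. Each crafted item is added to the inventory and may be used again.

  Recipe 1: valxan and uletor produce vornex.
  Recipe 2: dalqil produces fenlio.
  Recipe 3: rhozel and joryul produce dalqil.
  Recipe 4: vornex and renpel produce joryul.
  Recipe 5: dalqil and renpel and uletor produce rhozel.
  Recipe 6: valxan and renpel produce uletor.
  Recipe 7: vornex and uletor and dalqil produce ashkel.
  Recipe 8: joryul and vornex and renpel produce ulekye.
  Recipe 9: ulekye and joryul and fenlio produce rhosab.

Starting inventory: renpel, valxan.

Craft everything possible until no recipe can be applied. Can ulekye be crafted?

Using Recipe 6, valxan and renpel make uletor.
Using Recipe 1, valxan and uletor make vornex.
Using Recipe 4, vornex and renpel make joryul.
joryul and vornex and renpel → ulekye (Recipe 8).

Yes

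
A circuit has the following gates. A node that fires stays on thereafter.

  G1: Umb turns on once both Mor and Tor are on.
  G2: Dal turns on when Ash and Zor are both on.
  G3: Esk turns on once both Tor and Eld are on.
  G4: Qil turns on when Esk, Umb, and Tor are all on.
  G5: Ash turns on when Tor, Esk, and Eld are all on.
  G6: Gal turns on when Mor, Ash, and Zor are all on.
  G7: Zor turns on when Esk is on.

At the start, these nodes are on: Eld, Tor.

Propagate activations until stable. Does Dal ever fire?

Tor and Eld are on, so Esk turns on (G3).
G7: Esk on → Zor on.
Tor, Esk, and Eld are on, so Ash turns on (G5).
Ash and Zor are on, so Dal turns on (G2).

Yes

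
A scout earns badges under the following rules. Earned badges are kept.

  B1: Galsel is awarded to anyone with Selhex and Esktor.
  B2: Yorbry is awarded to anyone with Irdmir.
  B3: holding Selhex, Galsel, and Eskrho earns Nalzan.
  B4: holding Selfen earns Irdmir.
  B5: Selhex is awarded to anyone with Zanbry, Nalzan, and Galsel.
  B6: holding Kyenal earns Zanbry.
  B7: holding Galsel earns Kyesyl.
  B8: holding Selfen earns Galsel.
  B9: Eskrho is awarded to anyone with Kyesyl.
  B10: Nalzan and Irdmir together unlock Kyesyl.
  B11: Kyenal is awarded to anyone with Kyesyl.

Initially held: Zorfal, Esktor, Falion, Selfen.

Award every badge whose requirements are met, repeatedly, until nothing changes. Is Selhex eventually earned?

No

Selhex would need Zanbry, Nalzan, and Galsel (B5), but Nalzan is never earned.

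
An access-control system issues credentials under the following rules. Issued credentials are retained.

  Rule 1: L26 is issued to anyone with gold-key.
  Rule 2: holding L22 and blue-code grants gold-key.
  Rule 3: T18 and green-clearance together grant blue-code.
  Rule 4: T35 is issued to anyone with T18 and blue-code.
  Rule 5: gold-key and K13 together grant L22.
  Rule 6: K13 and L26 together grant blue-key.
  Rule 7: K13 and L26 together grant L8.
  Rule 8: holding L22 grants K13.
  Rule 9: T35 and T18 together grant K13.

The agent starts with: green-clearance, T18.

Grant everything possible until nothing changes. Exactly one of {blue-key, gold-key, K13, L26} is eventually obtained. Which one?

Holding T18 and green-clearance grants blue-code (Rule 3).
Holding T18 and blue-code grants T35 (Rule 4).
Holding T35 and T18 grants K13 (Rule 9).
blue-key would need K13 and L26 (Rule 6), but L26 is never granted. L26 would need gold-key (Rule 1), but gold-key is never granted. gold-key would need L22 and blue-code (Rule 2), but L22 is never granted.

K13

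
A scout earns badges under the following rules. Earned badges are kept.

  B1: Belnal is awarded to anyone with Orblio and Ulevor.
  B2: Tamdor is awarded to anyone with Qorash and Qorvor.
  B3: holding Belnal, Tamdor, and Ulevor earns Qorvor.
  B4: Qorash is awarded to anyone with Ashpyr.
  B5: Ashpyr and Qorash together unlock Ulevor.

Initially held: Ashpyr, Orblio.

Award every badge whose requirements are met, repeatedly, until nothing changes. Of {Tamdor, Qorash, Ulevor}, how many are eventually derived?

With Ashpyr, Qorash is earned (B4).
With Ashpyr and Qorash, Ulevor is earned (B5).
Tamdor would need Qorash and Qorvor (B2), but Qorvor is never earned.
Qorash: reached.
Ulevor: reached.
Reached: Qorash and Ulevor — 2 of the 3.

2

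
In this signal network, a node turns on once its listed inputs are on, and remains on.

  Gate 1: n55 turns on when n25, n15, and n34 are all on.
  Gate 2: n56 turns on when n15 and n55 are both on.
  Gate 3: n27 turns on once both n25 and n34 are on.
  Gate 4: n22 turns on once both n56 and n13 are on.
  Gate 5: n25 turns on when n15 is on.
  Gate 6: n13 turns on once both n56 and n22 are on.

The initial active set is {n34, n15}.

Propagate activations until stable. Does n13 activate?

n13 would need n56 and n22 (Gate 6), but n22 never turns on.

No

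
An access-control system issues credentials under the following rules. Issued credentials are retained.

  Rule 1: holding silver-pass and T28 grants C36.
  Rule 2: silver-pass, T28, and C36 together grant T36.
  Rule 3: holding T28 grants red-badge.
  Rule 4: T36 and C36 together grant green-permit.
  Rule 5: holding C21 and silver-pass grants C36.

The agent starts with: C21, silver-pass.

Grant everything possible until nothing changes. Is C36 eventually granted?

Holding C21 and silver-pass grants C36 (Rule 5).

Yes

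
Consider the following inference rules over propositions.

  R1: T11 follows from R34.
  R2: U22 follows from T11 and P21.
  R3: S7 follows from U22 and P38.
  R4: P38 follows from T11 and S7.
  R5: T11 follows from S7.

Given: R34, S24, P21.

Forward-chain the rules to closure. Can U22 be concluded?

Yes

From R34, R1 gives T11.
T11 and P21 hold, so U22 follows (R2).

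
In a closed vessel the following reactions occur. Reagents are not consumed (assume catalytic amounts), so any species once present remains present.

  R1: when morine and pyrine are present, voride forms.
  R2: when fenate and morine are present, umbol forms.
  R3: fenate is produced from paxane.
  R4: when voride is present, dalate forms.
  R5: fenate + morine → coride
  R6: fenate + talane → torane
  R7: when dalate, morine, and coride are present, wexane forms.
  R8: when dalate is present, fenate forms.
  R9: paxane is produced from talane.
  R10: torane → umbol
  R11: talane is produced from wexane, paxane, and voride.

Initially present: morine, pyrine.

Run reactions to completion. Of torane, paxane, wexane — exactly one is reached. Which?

morine and pyrine present → voride forms (R1).
voride present → dalate forms (R4).
dalate present → fenate forms (R8).
fenate and morine present → coride forms (R5).
dalate, morine, and coride present → wexane forms (R7).
paxane would need talane (R9), but talane never forms. torane would need fenate and talane (R6), but talane never forms.

wexane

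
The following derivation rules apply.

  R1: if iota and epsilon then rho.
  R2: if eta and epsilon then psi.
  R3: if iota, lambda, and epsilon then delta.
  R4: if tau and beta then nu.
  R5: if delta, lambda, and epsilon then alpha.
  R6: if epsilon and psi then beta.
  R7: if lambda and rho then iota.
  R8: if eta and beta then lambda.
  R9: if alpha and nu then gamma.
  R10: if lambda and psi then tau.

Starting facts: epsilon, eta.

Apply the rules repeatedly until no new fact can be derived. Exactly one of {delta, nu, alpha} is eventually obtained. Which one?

nu

eta and epsilon hold, so psi follows (R2).
epsilon and psi hold, so beta follows (R6).
From eta and beta, R8 gives lambda.
From lambda and psi, R10 gives tau.
From tau and beta, R4 gives nu.
delta would need iota, lambda, and epsilon (R3), but iota is never established. alpha would need delta, lambda, and epsilon (R5), but delta is never established.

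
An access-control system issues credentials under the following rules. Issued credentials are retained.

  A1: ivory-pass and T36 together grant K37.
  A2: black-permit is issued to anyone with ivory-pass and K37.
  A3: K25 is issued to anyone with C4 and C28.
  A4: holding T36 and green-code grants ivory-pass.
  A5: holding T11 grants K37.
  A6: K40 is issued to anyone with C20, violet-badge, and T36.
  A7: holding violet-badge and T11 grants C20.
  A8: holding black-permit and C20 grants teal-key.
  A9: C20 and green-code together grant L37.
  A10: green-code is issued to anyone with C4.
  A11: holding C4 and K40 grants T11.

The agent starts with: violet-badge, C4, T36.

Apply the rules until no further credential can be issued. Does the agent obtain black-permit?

Holding C4 grants green-code (A10).
Holding T36 and green-code grants ivory-pass (A4).
Holding ivory-pass and T36 grants K37 (A1).
Holding ivory-pass and K37 grants black-permit (A2).

Yes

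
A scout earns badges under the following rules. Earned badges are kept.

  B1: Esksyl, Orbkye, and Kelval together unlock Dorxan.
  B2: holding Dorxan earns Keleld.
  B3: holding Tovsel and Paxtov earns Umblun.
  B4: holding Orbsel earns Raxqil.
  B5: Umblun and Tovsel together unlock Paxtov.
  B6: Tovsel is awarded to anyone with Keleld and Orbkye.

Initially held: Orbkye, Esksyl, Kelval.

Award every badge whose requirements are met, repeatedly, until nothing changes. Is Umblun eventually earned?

Umblun would need Tovsel and Paxtov (B3), but Paxtov is never earned.

No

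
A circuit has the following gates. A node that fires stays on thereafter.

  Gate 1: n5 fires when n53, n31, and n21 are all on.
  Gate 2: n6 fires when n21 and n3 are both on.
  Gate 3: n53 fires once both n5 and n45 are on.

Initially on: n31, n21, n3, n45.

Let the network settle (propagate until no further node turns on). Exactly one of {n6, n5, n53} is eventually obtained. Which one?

n6

n21 and n3 are on, so n6 fires (Gate 2).
n5 would need n53, n31, and n21 (Gate 1), but n53 never turns on. n53 would need n5 and n45 (Gate 3), but n5 never turns on.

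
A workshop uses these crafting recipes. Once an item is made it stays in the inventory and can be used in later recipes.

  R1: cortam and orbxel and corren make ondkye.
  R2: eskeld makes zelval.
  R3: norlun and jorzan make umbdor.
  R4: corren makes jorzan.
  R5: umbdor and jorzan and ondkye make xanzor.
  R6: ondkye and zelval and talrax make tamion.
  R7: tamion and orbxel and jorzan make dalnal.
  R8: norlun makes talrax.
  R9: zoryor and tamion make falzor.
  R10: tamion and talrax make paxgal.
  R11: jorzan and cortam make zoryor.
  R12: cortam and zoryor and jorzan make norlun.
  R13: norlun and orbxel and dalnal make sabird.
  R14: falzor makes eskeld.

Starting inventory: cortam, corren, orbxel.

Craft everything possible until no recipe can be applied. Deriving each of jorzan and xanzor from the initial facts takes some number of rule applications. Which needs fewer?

jorzan

jorzan: corren → jorzan (R4). [1 rule application]
xanzor: Using R4, corren makes jorzan. Using R1, cortam, orbxel, and corren make ondkye. jorzan and cortam → zoryor (R11). cortam and zoryor and jorzan → norlun (R12). Using R3, norlun and jorzan make umbdor. umbdor and jorzan and ondkye → xanzor (R5). [6 rule applications]
jorzan needs fewer.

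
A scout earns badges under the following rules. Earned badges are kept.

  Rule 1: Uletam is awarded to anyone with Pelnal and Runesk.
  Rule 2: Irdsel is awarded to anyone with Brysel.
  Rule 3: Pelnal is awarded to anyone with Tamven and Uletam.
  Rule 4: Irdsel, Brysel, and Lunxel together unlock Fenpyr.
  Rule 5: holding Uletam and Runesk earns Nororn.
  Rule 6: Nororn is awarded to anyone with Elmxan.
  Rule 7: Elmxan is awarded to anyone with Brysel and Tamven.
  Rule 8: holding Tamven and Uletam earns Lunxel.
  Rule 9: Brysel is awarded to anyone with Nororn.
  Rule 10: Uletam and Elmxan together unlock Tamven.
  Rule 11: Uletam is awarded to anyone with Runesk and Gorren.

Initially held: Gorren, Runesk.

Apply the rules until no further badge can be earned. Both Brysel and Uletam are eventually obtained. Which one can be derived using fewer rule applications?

Uletam: With Runesk and Gorren, Uletam is earned (Rule 11). [1 rule application]
Brysel: With Runesk and Gorren, Uletam is earned (Rule 11). With Uletam and Runesk, Nororn is earned (Rule 5). With Nororn, Brysel is earned (Rule 9). [3 rule applications]
Uletam needs fewer.

Uletam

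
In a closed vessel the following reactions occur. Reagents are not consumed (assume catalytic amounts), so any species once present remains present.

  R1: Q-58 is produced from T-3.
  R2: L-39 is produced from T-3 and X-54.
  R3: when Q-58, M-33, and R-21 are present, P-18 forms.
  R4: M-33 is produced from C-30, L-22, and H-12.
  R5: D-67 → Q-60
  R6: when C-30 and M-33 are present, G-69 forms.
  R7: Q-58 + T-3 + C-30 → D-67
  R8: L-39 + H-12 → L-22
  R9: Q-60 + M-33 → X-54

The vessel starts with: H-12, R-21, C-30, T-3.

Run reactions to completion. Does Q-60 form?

Yes

T-3 present → Q-58 forms (R1).
Q-58, T-3, and C-30 present → D-67 forms (R7).
D-67 present → Q-60 forms (R5).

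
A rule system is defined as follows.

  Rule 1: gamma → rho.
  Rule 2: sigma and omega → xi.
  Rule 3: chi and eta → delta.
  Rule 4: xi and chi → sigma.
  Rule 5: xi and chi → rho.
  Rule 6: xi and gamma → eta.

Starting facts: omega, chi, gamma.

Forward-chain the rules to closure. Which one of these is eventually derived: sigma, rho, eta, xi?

rho

From gamma, Rule 1 gives rho.
xi would need sigma and omega (Rule 2), but sigma is never established. eta would need xi and gamma (Rule 6), but xi is never established. sigma would need xi and chi (Rule 4), but xi is never established.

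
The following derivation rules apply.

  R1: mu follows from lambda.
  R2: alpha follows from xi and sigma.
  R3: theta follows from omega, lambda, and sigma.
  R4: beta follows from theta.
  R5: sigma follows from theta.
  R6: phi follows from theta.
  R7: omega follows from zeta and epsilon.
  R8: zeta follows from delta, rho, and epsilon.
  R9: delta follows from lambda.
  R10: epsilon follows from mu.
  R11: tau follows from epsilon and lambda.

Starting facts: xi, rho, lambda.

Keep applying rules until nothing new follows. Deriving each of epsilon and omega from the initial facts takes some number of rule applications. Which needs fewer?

epsilon

epsilon: lambda holds, so mu follows (R1). mu holds, so epsilon follows (R10). [2 rule applications]
omega: lambda holds, so delta follows (R9). From lambda, R1 gives mu. From mu, R10 gives epsilon. delta, rho, and epsilon hold, so zeta follows (R8). From zeta and epsilon, R7 gives omega. [5 rule applications]
epsilon needs fewer.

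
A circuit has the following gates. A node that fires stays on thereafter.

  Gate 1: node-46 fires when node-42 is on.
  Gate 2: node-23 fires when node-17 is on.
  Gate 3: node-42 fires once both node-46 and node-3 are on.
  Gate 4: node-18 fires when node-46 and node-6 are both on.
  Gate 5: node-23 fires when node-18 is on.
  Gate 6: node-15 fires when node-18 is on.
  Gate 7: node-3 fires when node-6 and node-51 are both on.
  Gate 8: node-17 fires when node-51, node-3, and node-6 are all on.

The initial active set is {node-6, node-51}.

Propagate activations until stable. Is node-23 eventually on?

Yes

Gate 7: node-6 and node-51 on → node-3 on.
Gate 8: node-51, node-3, and node-6 on → node-17 on.
Gate 2: node-17 on → node-23 on.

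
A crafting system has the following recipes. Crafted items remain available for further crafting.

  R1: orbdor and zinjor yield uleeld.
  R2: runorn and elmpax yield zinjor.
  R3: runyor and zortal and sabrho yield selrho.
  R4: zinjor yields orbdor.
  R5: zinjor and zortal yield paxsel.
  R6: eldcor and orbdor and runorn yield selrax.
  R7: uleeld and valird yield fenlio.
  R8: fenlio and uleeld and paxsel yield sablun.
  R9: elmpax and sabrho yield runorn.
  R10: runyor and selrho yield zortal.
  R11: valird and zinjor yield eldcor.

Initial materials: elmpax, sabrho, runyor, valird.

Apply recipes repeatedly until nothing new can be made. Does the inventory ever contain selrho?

No

selrho would need runyor, zortal, and sabrho (R3), but zortal is never obtained.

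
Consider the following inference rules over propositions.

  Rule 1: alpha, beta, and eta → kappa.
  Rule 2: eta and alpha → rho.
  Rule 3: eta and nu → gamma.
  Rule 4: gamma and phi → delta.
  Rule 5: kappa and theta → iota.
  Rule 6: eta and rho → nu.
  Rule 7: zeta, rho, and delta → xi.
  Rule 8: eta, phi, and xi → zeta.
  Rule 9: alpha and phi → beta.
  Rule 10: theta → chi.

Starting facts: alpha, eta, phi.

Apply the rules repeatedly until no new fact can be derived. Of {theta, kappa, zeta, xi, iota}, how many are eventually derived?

alpha and phi hold, so beta follows (Rule 9).
From alpha, beta, and eta, Rule 1 gives kappa.
No rule produces theta, and it is not given.
kappa: reached.
zeta would need eta, phi, and xi (Rule 8), but xi is never established.
xi would need zeta, rho, and delta (Rule 7), but zeta is never established.
iota would need kappa and theta (Rule 5), but theta is never established.
Reached: kappa — 1 of the 5.

1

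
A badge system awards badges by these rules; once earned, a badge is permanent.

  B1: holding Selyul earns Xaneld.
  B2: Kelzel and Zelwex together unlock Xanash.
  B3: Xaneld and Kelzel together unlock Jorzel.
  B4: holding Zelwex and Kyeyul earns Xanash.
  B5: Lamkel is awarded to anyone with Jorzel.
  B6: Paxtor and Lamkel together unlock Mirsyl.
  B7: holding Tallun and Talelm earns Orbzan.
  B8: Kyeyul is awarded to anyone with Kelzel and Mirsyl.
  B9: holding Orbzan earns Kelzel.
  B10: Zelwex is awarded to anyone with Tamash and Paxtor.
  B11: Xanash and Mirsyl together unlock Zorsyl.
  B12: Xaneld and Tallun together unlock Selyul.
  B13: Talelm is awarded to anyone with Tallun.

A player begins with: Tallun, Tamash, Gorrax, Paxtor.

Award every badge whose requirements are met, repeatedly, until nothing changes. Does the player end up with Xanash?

Yes

With Tallun, Talelm is earned (B13).
With Tamash and Paxtor, Zelwex is earned (B10).
With Tallun and Talelm, Orbzan is earned (B7).
With Orbzan, Kelzel is earned (B9).
With Kelzel and Zelwex, Xanash is earned (B2).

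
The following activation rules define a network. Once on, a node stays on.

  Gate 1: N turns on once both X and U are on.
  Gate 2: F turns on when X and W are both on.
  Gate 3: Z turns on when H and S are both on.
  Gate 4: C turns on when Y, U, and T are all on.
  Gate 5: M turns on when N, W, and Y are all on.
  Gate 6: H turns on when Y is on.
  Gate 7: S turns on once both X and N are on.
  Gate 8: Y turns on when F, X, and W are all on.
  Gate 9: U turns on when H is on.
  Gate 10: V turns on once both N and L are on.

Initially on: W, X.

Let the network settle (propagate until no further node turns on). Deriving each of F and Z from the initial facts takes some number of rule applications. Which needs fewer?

F

F: Gate 2: X and W on → F on. [1 rule application]
Z: X and W are on, so F turns on (Gate 2). Gate 8: F, X, and W on → Y on. Gate 6: Y on → H on. H is on, so U turns on (Gate 9). X and U are on, so N turns on (Gate 1). Gate 7: X and N on → S on. Gate 3: H and S on → Z on. [7 rule applications]
F needs fewer.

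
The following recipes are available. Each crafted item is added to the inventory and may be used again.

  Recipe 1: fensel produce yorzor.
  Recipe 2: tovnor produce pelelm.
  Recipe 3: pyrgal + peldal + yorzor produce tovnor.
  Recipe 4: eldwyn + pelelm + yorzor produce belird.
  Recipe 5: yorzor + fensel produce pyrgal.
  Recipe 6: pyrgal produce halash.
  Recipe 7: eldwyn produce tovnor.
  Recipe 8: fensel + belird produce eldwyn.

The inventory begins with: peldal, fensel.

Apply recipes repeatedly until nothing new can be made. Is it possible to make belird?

belird would need eldwyn, pelelm, and yorzor (Recipe 4), but eldwyn is never obtained.

No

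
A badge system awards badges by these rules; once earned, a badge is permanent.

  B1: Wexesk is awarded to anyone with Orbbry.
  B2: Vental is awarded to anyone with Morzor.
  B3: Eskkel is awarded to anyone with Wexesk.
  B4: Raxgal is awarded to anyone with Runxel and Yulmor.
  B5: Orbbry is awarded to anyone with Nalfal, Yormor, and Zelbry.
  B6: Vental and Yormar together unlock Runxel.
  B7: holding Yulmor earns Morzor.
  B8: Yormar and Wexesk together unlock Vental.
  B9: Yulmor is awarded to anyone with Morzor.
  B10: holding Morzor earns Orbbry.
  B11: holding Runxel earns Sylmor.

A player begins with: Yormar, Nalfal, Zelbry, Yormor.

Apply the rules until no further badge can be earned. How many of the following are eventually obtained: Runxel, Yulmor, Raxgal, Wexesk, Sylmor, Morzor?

3

With Nalfal, Yormor, and Zelbry, Orbbry is earned (B5).
With Orbbry, Wexesk is earned (B1).
With Yormar and Wexesk, Vental is earned (B8).
With Vental and Yormar, Runxel is earned (B6).
With Runxel, Sylmor is earned (B11).
Runxel: reached.
Yulmor would need Morzor (B9), but Morzor is never earned.
Raxgal would need Runxel and Yulmor (B4), but Yulmor is never earned.
Wexesk: reached.
Sylmor: reached.
Morzor would need Yulmor (B7), but Yulmor is never earned.
Reached: Runxel, Wexesk, and Sylmor — 3 of the 6.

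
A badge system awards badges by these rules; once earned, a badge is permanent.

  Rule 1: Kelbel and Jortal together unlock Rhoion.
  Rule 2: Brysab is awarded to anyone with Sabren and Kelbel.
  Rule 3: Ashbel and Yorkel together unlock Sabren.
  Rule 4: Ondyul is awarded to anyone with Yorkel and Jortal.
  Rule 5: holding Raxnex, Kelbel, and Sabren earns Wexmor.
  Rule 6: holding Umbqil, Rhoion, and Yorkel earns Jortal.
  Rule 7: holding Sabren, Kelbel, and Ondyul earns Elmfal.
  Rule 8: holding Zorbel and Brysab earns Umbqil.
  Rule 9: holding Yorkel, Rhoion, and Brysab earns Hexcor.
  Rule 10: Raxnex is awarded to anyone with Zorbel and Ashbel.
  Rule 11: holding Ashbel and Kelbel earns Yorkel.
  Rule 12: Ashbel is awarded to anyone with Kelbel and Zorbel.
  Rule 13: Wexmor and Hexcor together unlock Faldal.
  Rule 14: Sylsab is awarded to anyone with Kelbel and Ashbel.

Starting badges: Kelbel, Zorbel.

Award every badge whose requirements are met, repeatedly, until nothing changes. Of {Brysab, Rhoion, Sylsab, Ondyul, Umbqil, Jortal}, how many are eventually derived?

3

With Kelbel and Zorbel, Ashbel is earned (Rule 12).
With Kelbel and Ashbel, Sylsab is earned (Rule 14).
With Ashbel and Kelbel, Yorkel is earned (Rule 11).
With Ashbel and Yorkel, Sabren is earned (Rule 3).
With Sabren and Kelbel, Brysab is earned (Rule 2).
With Zorbel and Brysab, Umbqil is earned (Rule 8).
Brysab: reached.
Rhoion would need Kelbel and Jortal (Rule 1), but Jortal is never earned.
Sylsab: reached.
Ondyul would need Yorkel and Jortal (Rule 4), but Jortal is never earned.
Umbqil: reached.
Jortal would need Umbqil, Rhoion, and Yorkel (Rule 6), but Rhoion is never earned.
Reached: Brysab, Sylsab, and Umbqil — 3 of the 6.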